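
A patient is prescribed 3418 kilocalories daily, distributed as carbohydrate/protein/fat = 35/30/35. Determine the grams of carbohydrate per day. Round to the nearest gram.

Carbohydrate energy = 35% × 3418 = 1196.3 kcal.
At 4 kcal/g: 1196.3 ÷ 4 = 299.075 g.

299 g/day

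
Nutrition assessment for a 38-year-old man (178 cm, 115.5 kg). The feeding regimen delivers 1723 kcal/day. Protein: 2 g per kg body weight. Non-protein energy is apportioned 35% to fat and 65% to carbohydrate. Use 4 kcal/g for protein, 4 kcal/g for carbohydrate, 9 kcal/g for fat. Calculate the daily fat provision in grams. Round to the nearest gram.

31 g/day

Protein = 2 × 115.5 = 231 g → 231 × 4 = 924 kcal.
Non-protein calories = 1723 − 924 = 799 kcal.
Fat: 35% × 799 = 279.65 kcal; carbohydrate: 519.35 kcal.
Fat: 279.65 kcal ÷ 9 kcal/g = 31.0722 g.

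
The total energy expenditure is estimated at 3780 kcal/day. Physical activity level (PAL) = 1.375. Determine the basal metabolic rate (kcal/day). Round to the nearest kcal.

2749 kcal/day

BMR = TEE ÷ activity factor = 3780 ÷ 1.375 = 2749.0909 kcal/day.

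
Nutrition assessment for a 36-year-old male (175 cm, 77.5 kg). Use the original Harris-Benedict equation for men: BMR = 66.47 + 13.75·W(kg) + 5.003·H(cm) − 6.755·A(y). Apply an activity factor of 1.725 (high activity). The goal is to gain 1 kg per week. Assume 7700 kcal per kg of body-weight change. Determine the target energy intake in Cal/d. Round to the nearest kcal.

4144 Cal/d

Harris-Benedict: BMR = 66.47 + 13.75(77.5) + 5.003(175) − 6.755(36) = 1764.44 kcal/day.
TEE = 1764.44 × 1.725 = 3043.659 kcal/day.
Required daily surplus = 1 × 7700 ÷ 7 = 1100 kcal/day.
Target intake = 3043.659 + 1100 = 4143.659 kcal/day.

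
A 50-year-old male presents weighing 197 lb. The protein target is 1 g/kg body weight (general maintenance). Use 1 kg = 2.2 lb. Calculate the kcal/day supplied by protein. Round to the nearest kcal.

Weight in kg = 197 ÷ 2.2 = 89.5455 kg.
Protein = 1 g/kg × 89.5455 kg = 89.5455 g/day.
Protein energy = 89.5455 g × 4 kcal/g = 358.1818 kcal/day.

358 kcal/day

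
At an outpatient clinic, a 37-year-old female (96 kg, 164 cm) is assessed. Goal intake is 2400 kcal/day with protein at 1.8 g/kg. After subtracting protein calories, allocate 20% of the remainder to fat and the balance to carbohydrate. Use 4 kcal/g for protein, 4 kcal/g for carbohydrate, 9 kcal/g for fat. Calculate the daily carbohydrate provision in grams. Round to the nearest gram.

Protein = 1.8 × 96 = 172.8 g → 172.8 × 4 = 691.2 kcal.
Non-protein calories = 2400 − 691.2 = 1708.8 kcal.
Fat: 20% × 1708.8 = 341.76 kcal; carbohydrate: 1367.04 kcal.
Carbohydrate: 1367.04 kcal ÷ 4 kcal/g = 341.76 g.

342 g/day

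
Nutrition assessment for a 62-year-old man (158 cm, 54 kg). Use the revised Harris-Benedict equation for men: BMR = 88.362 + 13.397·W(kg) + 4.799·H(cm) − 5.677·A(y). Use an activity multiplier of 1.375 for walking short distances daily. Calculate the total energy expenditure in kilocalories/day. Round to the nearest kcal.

Harris-Benedict: BMR = 88.362 + 13.397(54) + 4.799(158) − 5.677(62) = 1218.068 kcal/day.
TEE = BMR × activity factor = 1218.068 × 1.375 = 1674.8435 kcal/day.

1675 kilocalories/day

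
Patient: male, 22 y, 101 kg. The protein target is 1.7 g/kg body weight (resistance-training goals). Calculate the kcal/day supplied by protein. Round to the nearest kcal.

687 kcal/day

Protein = 1.7 g/kg × 101 kg = 171.7 g/day.
Protein energy = 171.7 g × 4 kcal/g = 686.8 kcal/day.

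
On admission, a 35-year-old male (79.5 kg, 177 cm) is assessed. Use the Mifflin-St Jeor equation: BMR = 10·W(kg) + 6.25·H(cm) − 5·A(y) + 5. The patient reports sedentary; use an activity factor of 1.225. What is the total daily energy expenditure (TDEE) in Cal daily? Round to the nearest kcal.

Mifflin-St Jeor (male): BMR = 10(79.5) + 6.25(177) − 5(35) + 5 = 795 + 1106.25 − 175 + 5 = 1731.25 kcal/day.
TEE = BMR × activity factor = 1731.25 × 1.225 = 2120.7813 kcal/day.

2121 Cal daily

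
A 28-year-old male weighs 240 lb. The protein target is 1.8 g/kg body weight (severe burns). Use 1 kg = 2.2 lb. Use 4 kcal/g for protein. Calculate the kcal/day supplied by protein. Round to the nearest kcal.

Weight in kg = 240 ÷ 2.2 = 109.0909 kg.
Protein = 1.8 g/kg × 109.0909 kg = 196.3636 g/day.
Protein energy = 196.3636 g × 4 kcal/g = 785.4545 kcal/day.

785 kcal/day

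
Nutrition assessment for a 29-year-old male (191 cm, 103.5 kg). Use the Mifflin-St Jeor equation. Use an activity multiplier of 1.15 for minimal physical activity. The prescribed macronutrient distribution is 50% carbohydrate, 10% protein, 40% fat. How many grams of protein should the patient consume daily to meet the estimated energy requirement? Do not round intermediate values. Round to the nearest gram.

Mifflin-St Jeor (male): BMR = 10(103.5) + 6.25(191) − 5(29) + 5 = 1035 + 1193.75 − 145 + 5 = 2088.75 kcal/day.
TEE = 2088.75 × 1.15 = 2402.0625 kcal/day.
Protein energy = 10% × 2402.0625 = 240.2063 kcal.
Protein = 240.2063 ÷ 4 kcal/g = 60.0516 g.

60 g/day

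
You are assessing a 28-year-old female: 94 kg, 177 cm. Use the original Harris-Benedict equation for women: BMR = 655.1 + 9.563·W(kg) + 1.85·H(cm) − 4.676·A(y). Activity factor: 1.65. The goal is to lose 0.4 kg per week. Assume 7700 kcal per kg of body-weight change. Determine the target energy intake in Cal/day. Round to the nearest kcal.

Harris-Benedict: BMR = 655.1 + 9.563(94) + 1.85(177) − 4.676(28) = 1750.544 kcal/day.
TEE = 1750.544 × 1.65 = 2888.3976 kcal/day.
Required daily deficit = 0.4 × 7700 ÷ 7 = 440 kcal/day.
Target intake = 2888.3976 − 440 = 2448.3976 kcal/day.

2448 Cal/day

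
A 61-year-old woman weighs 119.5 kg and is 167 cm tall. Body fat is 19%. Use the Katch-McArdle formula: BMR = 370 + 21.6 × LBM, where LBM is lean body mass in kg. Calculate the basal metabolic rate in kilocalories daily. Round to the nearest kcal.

2461 kilocalories daily

LBM = 119.5 × (1 − 0.19) = 96.795 kg. Katch-McArdle: BMR = 370 + 21.6 × 96.795 = 2460.772 kcal/day.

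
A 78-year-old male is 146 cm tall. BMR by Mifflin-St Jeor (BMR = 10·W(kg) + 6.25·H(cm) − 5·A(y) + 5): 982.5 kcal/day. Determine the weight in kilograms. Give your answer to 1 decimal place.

982.5 = 10·W + 6.25(146) − 5(78) + 5
10·W = 982.5 − 527.5 = 455, so W = 45.5 kg.

45.5 kg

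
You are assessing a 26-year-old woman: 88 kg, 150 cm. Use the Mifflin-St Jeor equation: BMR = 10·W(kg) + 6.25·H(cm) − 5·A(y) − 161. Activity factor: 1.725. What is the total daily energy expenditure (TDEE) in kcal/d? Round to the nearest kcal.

Mifflin-St Jeor (female): BMR = 10(88) + 6.25(150) − 5(26) − 161 = 880 + 937.5 − 130 − 161 = 1526.5 kcal/day.
TEE = BMR × activity factor = 1526.5 × 1.725 = 2633.2125 kcal/day.

2633 kcal/d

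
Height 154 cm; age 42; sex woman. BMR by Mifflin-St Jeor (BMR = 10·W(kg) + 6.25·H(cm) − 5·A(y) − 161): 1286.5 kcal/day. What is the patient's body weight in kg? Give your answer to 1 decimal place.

69.5 kg

1286.5 = 10·W + 6.25(154) − 5(42) − 161
10·W = 1286.5 − 591.5 = 695, so W = 69.5 kg.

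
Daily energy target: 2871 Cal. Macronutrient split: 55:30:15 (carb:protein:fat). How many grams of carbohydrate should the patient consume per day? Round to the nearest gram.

Carbohydrate energy = 55% × 2871 = 1579.05 kcal.
At 4 kcal/g: 1579.05 ÷ 4 = 394.7625 g.

395 g/day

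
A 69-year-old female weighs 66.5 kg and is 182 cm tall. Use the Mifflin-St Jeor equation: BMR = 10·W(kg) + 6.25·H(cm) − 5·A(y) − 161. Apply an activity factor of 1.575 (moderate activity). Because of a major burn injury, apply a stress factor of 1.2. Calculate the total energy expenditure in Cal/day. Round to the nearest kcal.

Mifflin-St Jeor (female): BMR = 10(66.5) + 6.25(182) − 5(69) − 161 = 665 + 1137.5 − 345 − 161 = 1296.5 kcal/day.
TEE = BMR × activity factor = 1296.5 × 1.575 = 2041.9875 kcal/day.
Apply stress factor: 2041.9875 × 1.2 = 2450.385 kcal/day.

2450 Cal/day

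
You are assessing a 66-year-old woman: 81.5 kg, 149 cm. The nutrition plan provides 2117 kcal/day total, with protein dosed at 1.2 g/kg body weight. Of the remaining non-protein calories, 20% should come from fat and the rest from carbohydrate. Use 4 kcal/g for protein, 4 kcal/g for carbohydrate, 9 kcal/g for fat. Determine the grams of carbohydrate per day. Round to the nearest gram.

345 g/day

Protein = 1.2 × 81.5 = 97.8 g → 97.8 × 4 = 391.2 kcal.
Non-protein calories = 2117 − 391.2 = 1725.8 kcal.
Fat: 20% × 1725.8 = 345.16 kcal; carbohydrate: 1380.64 kcal.
Carbohydrate: 1380.64 kcal ÷ 4 kcal/g = 345.16 g.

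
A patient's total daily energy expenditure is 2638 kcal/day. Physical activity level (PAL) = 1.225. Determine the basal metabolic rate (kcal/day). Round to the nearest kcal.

2153 kcal/day

BMR = TEE ÷ activity factor = 2638 ÷ 1.225 = 2153.4694 kcal/day.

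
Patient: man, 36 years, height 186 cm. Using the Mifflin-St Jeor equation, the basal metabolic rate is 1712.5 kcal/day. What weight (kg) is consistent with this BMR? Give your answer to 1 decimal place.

1712.5 = 10·W + 6.25(186) − 5(36) + 5
10·W = 1712.5 − 987.5 = 725, so W = 72.5 kg.

72.5 kg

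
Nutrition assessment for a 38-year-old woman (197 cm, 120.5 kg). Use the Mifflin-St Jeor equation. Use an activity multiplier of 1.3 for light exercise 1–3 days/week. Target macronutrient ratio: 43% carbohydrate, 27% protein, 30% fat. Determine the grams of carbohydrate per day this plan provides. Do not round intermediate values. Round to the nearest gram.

Mifflin-St Jeor (female): BMR = 10(120.5) + 6.25(197) − 5(38) − 161 = 1205 + 1231.25 − 190 − 161 = 2085.25 kcal/day.
TEE = 2085.25 × 1.3 = 2710.825 kcal/day.
Carbohydrate energy = 43% × 2710.825 = 1165.6548 kcal.
Carbohydrate = 1165.6548 ÷ 4 kcal/g = 291.4137 g.

291 g/day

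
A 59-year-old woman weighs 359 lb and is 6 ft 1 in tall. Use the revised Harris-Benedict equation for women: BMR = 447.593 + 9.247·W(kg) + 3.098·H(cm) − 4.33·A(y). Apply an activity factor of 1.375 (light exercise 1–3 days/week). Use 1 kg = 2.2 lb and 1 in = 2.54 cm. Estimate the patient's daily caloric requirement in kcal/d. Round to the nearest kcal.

Convert to metric: weight = 359 ÷ 2.2 = 163.1818 kg; height = (6×12 + 1) × 2.54 = 73 × 2.54 = 185.42 cm.
Harris-Benedict: BMR = 447.593 + 9.247(163.1818) + 3.098(185.42) − 4.33(59) = 2275.4964 kcal/day.
TEE = BMR × activity factor = 2275.4964 × 1.375 = 3128.8076 kcal/day.

3129 kcal/d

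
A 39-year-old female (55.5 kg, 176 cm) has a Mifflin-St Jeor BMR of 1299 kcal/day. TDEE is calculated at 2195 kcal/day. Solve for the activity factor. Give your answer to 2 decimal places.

Activity factor = TEE ÷ BMR = 2195 ÷ 1299 = 1.69.

1.69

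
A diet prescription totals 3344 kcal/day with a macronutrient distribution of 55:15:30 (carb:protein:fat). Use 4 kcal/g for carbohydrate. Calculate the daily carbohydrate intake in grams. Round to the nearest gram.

460 g/day

Carbohydrate energy = 55% × 3344 = 1839.2 kcal.
At 4 kcal/g: 1839.2 ÷ 4 = 459.8 g.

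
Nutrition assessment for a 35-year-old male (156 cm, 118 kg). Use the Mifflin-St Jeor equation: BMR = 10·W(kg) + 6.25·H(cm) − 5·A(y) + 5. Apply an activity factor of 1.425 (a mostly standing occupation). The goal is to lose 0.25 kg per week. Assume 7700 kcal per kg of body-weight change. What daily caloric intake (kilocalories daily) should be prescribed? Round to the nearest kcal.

2554 kilocalories daily

Mifflin-St Jeor (male): BMR = 10(118) + 6.25(156) − 5(35) + 5 = 1180 + 975 − 175 + 5 = 1985 kcal/day.
TEE = 1985 × 1.425 = 2828.625 kcal/day.
Required daily deficit = 0.25 × 7700 ÷ 7 = 275 kcal/day.
Target intake = 2828.625 − 275 = 2553.625 kcal/day.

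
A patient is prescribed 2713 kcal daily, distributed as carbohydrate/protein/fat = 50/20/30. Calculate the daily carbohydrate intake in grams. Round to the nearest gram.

339 g/day

Carbohydrate energy = 50% × 2713 = 1356.5 kcal.
At 4 kcal/g: 1356.5 ÷ 4 = 339.125 g.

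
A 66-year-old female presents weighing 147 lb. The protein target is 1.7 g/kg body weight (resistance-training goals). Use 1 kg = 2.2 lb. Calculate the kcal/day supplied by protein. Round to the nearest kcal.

Weight in kg = 147 ÷ 2.2 = 66.8182 kg.
Protein = 1.7 g/kg × 66.8182 kg = 113.5909 g/day.
Protein energy = 113.5909 g × 4 kcal/g = 454.3636 kcal/day.

454 kcal/day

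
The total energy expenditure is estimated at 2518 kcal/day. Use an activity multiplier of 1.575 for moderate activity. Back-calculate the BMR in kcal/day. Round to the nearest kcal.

BMR = TEE ÷ activity factor = 2518 ÷ 1.575 = 1598.7302 kcal/day.

1599 kcal/day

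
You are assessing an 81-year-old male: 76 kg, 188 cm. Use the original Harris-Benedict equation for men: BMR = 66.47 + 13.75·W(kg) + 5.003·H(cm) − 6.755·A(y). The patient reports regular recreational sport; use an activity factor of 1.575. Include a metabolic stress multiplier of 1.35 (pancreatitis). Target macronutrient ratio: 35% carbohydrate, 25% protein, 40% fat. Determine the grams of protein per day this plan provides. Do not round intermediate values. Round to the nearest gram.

200 g/day

Harris-Benedict: BMR = 66.47 + 13.75(76) + 5.003(188) − 6.755(81) = 1504.879 kcal/day.
TEE = 1504.879 × 1.575 = 2370.1844 kcal/day.
With stress factor 1.35: 2370.1844 × 1.35 = 3199.749 kcal/day.
Protein energy = 25% × 3199.749 = 799.9372 kcal.
Protein = 799.9372 ÷ 4 kcal/g = 199.9843 g.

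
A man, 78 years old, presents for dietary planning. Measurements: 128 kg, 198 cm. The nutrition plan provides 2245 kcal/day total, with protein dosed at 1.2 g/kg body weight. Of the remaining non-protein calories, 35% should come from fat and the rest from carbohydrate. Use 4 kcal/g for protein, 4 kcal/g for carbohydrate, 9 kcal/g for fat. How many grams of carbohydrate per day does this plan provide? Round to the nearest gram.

265 g/day

Protein = 1.2 × 128 = 153.6 g → 153.6 × 4 = 614.4 kcal.
Non-protein calories = 2245 − 614.4 = 1630.6 kcal.
Fat: 35% × 1630.6 = 570.71 kcal; carbohydrate: 1059.89 kcal.
Carbohydrate: 1059.89 kcal ÷ 4 kcal/g = 264.9725 g.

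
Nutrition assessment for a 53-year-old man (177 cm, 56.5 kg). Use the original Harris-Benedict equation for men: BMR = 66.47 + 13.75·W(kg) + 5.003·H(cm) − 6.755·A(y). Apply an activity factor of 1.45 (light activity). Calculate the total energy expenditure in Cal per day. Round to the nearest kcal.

1988 Cal per day

Harris-Benedict: BMR = 66.47 + 13.75(56.5) + 5.003(177) − 6.755(53) = 1370.861 kcal/day.
TEE = BMR × activity factor = 1370.861 × 1.45 = 1987.7485 kcal/day.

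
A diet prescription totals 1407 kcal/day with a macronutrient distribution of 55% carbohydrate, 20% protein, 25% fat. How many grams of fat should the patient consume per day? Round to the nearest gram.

Fat energy = 25% × 1407 = 351.75 kcal.
At 9 kcal/g: 351.75 ÷ 9 = 39.0833 g.

39 g/day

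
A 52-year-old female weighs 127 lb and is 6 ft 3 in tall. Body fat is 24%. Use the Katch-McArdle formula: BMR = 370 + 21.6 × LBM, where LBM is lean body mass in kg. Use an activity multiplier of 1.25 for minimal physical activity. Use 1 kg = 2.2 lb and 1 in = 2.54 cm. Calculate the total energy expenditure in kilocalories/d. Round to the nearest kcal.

Convert to metric: weight = 127 ÷ 2.2 = 57.7273 kg; height = (6×12 + 3) × 2.54 = 75 × 2.54 = 190.5 cm.
LBM = 57.7273 × (1 − 0.24) = 43.8727 kg. Katch-McArdle: BMR = 370 + 21.6 × 43.8727 = 1317.6509 kcal/day.
TEE = BMR × activity factor = 1317.6509 × 1.25 = 1647.0636 kcal/day.

1647 kilocalories/d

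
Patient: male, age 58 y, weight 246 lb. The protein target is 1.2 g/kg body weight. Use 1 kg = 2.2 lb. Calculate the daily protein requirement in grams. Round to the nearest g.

Weight in kg = 246 ÷ 2.2 = 111.8182 kg.
Protein = 1.2 g/kg × 111.8182 kg = 134.1818 g/day.

134 g/day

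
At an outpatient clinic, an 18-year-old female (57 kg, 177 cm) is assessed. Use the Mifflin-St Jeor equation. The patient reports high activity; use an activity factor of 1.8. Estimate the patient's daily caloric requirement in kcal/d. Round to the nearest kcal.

2565 kcal/d

Mifflin-St Jeor (female): BMR = 10(57) + 6.25(177) − 5(18) − 161 = 570 + 1106.25 − 90 − 161 = 1425.25 kcal/day.
TEE = BMR × activity factor = 1425.25 × 1.8 = 2565.45 kcal/day.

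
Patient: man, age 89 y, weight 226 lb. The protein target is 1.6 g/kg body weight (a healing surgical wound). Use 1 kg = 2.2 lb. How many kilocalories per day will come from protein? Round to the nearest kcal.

Weight in kg = 226 ÷ 2.2 = 102.7273 kg.
Protein = 1.6 g/kg × 102.7273 kg = 164.3636 g/day.
Protein energy = 164.3636 g × 4 kcal/g = 657.4545 kcal/day.

657 kcal/day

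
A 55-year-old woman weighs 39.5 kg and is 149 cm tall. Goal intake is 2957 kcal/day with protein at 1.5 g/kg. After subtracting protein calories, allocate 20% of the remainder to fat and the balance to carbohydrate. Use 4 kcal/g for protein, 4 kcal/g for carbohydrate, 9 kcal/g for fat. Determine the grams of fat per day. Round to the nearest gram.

60 g/day

Protein = 1.5 × 39.5 = 59.25 g → 59.25 × 4 = 237 kcal.
Non-protein calories = 2957 − 237 = 2720 kcal.
Fat: 20% × 2720 = 544 kcal; carbohydrate: 2176 kcal.
Fat: 544 kcal ÷ 9 kcal/g = 60.4444 g.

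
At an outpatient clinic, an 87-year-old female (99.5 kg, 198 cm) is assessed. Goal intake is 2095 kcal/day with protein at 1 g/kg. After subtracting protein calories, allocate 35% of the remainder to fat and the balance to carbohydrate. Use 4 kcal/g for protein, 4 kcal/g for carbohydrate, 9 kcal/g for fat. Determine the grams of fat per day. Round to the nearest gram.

66 g/day

Protein = 1 × 99.5 = 99.5 g → 99.5 × 4 = 398 kcal.
Non-protein calories = 2095 − 398 = 1697 kcal.
Fat: 35% × 1697 = 593.95 kcal; carbohydrate: 1103.05 kcal.
Fat: 593.95 kcal ÷ 9 kcal/g = 65.9944 g.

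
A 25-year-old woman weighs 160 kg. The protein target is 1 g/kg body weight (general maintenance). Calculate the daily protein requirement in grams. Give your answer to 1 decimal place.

160.0 g/day

Protein = 1 g/kg × 160 kg = 160 g/day.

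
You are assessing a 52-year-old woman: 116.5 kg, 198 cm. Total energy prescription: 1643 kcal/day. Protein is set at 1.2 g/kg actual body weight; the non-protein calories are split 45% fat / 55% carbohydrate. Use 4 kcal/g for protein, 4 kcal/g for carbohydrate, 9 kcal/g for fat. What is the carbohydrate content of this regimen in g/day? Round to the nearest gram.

Protein = 1.2 × 116.5 = 139.8 g → 139.8 × 4 = 559.2 kcal.
Non-protein calories = 1643 − 559.2 = 1083.8 kcal.
Fat: 45% × 1083.8 = 487.71 kcal; carbohydrate: 596.09 kcal.
Carbohydrate: 596.09 kcal ÷ 4 kcal/g = 149.0225 g.

149 g/day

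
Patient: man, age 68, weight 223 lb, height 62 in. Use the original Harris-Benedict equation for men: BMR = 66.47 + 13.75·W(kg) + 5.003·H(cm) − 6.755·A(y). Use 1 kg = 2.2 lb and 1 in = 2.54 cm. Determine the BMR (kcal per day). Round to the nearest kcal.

Convert to metric: weight = 223 ÷ 2.2 = 101.3636 kg; height = 62 × 2.54 = 157.48 cm.
Harris-Benedict: BMR = 66.47 + 13.75(101.3636) + 5.003(157.48) − 6.755(68) = 1788.7524 kcal/day.

1789 kcal per day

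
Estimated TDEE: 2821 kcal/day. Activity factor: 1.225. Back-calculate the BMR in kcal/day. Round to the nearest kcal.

2303 kcal/day

BMR = TEE ÷ activity factor = 2821 ÷ 1.225 = 2302.8571 kcal/day.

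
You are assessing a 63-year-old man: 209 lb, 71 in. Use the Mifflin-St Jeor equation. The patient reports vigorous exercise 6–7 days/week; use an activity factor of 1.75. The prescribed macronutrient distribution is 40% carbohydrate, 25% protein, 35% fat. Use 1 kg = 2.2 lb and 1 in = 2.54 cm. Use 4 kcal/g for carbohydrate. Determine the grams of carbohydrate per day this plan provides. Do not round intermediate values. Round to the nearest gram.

309 g/day

Convert to metric: weight = 209 ÷ 2.2 = 95 kg; height = 71 × 2.54 = 180.34 cm.
Mifflin-St Jeor (male): BMR = 10(95) + 6.25(180.34) − 5(63) + 5 = 950 + 1127.125 − 315 + 5 = 1767.125 kcal/day.
TEE = 1767.125 × 1.75 = 3092.4688 kcal/day.
Carbohydrate energy = 40% × 3092.4688 = 1236.9875 kcal.
Carbohydrate = 1236.9875 ÷ 4 kcal/g = 309.2469 g.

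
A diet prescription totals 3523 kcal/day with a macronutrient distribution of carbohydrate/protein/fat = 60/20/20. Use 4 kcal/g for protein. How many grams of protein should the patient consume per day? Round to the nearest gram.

176 g/day

Protein energy = 20% × 3523 = 704.6 kcal.
At 4 kcal/g: 704.6 ÷ 4 = 176.15 g.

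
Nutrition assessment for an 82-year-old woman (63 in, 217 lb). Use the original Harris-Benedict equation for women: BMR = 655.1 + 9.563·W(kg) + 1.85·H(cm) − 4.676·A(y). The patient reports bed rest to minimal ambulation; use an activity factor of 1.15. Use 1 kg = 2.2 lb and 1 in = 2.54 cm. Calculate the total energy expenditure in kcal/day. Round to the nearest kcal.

Convert to metric: weight = 217 ÷ 2.2 = 98.6364 kg; height = 63 × 2.54 = 160.02 cm.
Harris-Benedict: BMR = 655.1 + 9.563(98.6364) + 1.85(160.02) − 4.676(82) = 1510.9645 kcal/day.
TEE = BMR × activity factor = 1510.9645 × 1.15 = 1737.6092 kcal/day.

1738 kcal/day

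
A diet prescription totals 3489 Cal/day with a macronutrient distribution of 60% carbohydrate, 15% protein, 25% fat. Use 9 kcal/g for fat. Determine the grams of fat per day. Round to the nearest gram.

97 g/day

Fat energy = 25% × 3489 = 872.25 kcal.
At 9 kcal/g: 872.25 ÷ 9 = 96.9167 g.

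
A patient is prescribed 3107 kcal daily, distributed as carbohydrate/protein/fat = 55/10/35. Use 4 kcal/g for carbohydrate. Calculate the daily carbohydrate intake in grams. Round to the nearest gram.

Carbohydrate energy = 55% × 3107 = 1708.85 kcal.
At 4 kcal/g: 1708.85 ÷ 4 = 427.2125 g.

427 g/day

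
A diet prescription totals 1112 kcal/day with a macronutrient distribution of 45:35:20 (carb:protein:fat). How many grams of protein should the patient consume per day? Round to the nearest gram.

97 g/day

Protein energy = 35% × 1112 = 389.2 kcal.
At 4 kcal/g: 389.2 ÷ 4 = 97.3 g.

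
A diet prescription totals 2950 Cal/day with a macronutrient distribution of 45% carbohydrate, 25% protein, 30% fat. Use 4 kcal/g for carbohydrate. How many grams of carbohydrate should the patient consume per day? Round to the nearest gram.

Carbohydrate energy = 45% × 2950 = 1327.5 kcal.
At 4 kcal/g: 1327.5 ÷ 4 = 331.875 g.

332 g/day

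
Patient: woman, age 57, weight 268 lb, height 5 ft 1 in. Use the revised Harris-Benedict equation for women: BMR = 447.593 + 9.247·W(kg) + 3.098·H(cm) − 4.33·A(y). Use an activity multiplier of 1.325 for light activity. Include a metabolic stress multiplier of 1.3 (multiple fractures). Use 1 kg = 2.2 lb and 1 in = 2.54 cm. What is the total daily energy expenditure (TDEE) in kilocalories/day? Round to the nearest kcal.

3113 kilocalories/day

Convert to metric: weight = 268 ÷ 2.2 = 121.8182 kg; height = (5×12 + 1) × 2.54 = 61 × 2.54 = 154.94 cm.
Harris-Benedict: BMR = 447.593 + 9.247(121.8182) + 3.098(154.94) − 4.33(57) = 1807.2398 kcal/day.
TEE = BMR × activity factor = 1807.2398 × 1.325 = 2394.5928 kcal/day.
Apply stress factor: 2394.5928 × 1.3 = 3112.9706 kcal/day.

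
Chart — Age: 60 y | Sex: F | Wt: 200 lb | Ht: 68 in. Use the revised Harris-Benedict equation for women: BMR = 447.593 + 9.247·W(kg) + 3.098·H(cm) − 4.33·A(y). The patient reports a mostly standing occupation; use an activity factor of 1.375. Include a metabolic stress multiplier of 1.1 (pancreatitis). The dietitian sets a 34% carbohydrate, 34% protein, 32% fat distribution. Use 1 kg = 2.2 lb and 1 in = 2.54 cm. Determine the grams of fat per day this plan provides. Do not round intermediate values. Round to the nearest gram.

84 g/day

Convert to metric: weight = 200 ÷ 2.2 = 90.9091 kg; height = 68 × 2.54 = 172.72 cm.
Harris-Benedict: BMR = 447.593 + 9.247(90.9091) + 3.098(172.72) − 4.33(60) = 1563.5159 kcal/day.
TEE = 1563.5159 × 1.375 = 2149.8344 kcal/day.
With stress factor 1.1: 2149.8344 × 1.1 = 2364.8178 kcal/day.
Fat energy = 32% × 2364.8178 = 756.7417 kcal.
Fat = 756.7417 ÷ 9 kcal/g = 84.0824 g.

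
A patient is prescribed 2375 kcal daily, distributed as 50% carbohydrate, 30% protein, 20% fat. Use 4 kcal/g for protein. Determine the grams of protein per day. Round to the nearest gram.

Protein energy = 30% × 2375 = 712.5 kcal.
At 4 kcal/g: 712.5 ÷ 4 = 178.125 g.

178 g/day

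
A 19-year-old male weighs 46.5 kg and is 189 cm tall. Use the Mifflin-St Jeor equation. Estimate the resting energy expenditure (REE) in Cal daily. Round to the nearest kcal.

Mifflin-St Jeor (male): BMR = 10(46.5) + 6.25(189) − 5(19) + 5 = 465 + 1181.25 − 95 + 5 = 1556.25 kcal/day.

1556 Cal daily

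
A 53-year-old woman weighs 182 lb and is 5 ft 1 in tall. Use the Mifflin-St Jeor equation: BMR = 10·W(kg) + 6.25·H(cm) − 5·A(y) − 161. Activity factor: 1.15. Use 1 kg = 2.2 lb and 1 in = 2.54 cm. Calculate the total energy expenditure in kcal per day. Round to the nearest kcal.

Convert to metric: weight = 182 ÷ 2.2 = 82.7273 kg; height = (5×12 + 1) × 2.54 = 61 × 2.54 = 154.94 cm.
Mifflin-St Jeor (female): BMR = 10(82.7273) + 6.25(154.94) − 5(53) − 161 = 827.2727 + 968.375 − 265 − 161 = 1369.6477 kcal/day.
TEE = BMR × activity factor = 1369.6477 × 1.15 = 1575.0949 kcal/day.

1575 kcal per day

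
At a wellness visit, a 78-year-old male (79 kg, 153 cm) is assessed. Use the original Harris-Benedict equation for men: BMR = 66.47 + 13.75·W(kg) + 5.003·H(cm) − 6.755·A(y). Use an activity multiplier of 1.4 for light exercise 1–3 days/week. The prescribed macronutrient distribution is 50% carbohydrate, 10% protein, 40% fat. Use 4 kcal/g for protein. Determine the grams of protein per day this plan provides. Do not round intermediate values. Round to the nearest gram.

Harris-Benedict: BMR = 66.47 + 13.75(79) + 5.003(153) − 6.755(78) = 1391.289 kcal/day.
TEE = 1391.289 × 1.4 = 1947.8046 kcal/day.
Protein energy = 10% × 1947.8046 = 194.7805 kcal.
Protein = 194.7805 ÷ 4 kcal/g = 48.6951 g.

49 g/day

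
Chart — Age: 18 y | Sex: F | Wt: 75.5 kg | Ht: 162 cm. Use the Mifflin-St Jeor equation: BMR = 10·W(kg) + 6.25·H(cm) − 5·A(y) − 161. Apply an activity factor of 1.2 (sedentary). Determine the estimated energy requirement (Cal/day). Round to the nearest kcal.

1820 Cal/day

Mifflin-St Jeor (female): BMR = 10(75.5) + 6.25(162) − 5(18) − 161 = 755 + 1012.5 − 90 − 161 = 1516.5 kcal/day.
TEE = BMR × activity factor = 1516.5 × 1.2 = 1819.8 kcal/day.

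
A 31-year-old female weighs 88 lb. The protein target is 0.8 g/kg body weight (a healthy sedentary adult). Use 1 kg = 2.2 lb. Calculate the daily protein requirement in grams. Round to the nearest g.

Weight in kg = 88 ÷ 2.2 = 40 kg.
Protein = 0.8 g/kg × 40 kg = 32 g/day.

32 g/day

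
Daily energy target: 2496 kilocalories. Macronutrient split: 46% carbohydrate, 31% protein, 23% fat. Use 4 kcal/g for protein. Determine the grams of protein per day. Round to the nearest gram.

Protein energy = 31% × 2496 = 773.76 kcal.
At 4 kcal/g: 773.76 ÷ 4 = 193.44 g.

193 g/day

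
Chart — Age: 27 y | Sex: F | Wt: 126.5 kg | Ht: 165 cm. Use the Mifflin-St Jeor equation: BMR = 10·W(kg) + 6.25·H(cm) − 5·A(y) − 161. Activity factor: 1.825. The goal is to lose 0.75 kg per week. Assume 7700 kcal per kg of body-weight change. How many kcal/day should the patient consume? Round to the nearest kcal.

Mifflin-St Jeor (female): BMR = 10(126.5) + 6.25(165) − 5(27) − 161 = 1265 + 1031.25 − 135 − 161 = 2000.25 kcal/day.
TEE = 2000.25 × 1.825 = 3650.4563 kcal/day.
Required daily deficit = 0.75 × 7700 ÷ 7 = 825 kcal/day.
Target intake = 3650.4563 − 825 = 2825.4563 kcal/day.

2825 kcal/day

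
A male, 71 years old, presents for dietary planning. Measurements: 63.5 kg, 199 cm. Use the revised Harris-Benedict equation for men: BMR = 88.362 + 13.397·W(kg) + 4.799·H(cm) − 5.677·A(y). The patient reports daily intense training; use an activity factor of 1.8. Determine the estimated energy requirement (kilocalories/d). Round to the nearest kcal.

Harris-Benedict: BMR = 88.362 + 13.397(63.5) + 4.799(199) − 5.677(71) = 1491.0055 kcal/day.
TEE = BMR × activity factor = 1491.0055 × 1.8 = 2683.8099 kcal/day.

2684 kilocalories/d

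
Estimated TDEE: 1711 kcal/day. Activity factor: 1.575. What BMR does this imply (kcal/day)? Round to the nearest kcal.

1086 kcal/day

BMR = TEE ÷ activity factor = 1711 ÷ 1.575 = 1086.3492 kcal/day.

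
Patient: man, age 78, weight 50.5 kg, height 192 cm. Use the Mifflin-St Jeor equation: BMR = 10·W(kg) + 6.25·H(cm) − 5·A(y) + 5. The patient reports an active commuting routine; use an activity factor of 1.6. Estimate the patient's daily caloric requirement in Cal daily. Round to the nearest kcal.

Mifflin-St Jeor (male): BMR = 10(50.5) + 6.25(192) − 5(78) + 5 = 505 + 1200 − 390 + 5 = 1320 kcal/day.
TEE = BMR × activity factor = 1320 × 1.6 = 2112 kcal/day.

2112 Cal daily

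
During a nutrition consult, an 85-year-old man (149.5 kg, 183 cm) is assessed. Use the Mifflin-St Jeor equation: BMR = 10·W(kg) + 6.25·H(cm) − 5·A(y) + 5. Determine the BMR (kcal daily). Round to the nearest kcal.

Mifflin-St Jeor (male): BMR = 10(149.5) + 6.25(183) − 5(85) + 5 = 1495 + 1143.75 − 425 + 5 = 2218.75 kcal/day.

2219 kcal daily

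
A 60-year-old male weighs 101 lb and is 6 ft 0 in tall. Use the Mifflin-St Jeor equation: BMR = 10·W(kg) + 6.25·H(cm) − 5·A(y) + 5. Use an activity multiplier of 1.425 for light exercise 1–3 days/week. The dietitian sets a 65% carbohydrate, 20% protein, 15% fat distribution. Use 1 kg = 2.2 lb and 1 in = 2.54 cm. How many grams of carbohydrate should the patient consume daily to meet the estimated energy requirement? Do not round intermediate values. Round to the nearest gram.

303 g/day

Convert to metric: weight = 101 ÷ 2.2 = 45.9091 kg; height = (6×12 + 0) × 2.54 = 72 × 2.54 = 182.88 cm.
Mifflin-St Jeor (male): BMR = 10(45.9091) + 6.25(182.88) − 5(60) + 5 = 459.0909 + 1143 − 300 + 5 = 1307.0909 kcal/day.
TEE = 1307.0909 × 1.425 = 1862.6045 kcal/day.
Carbohydrate energy = 65% × 1862.6045 = 1210.693 kcal.
Carbohydrate = 1210.693 ÷ 4 kcal/g = 302.6732 g.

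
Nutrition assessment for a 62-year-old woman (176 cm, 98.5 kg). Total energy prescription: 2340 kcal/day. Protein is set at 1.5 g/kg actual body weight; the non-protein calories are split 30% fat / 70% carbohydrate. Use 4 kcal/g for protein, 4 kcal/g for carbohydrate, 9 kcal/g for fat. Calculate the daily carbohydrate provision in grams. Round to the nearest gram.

Protein = 1.5 × 98.5 = 147.75 g → 147.75 × 4 = 591 kcal.
Non-protein calories = 2340 − 591 = 1749 kcal.
Fat: 30% × 1749 = 524.7 kcal; carbohydrate: 1224.3 kcal.
Carbohydrate: 1224.3 kcal ÷ 4 kcal/g = 306.075 g.

306 g/day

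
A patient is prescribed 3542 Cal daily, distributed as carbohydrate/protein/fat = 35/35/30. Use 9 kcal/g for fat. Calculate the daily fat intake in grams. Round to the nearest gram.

118 g/day

Fat energy = 30% × 3542 = 1062.6 kcal.
At 9 kcal/g: 1062.6 ÷ 9 = 118.0667 g.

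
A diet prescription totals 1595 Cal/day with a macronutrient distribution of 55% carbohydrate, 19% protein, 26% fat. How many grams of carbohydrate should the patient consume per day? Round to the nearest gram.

219 g/day

Carbohydrate energy = 55% × 1595 = 877.25 kcal.
At 4 kcal/g: 877.25 ÷ 4 = 219.3125 g.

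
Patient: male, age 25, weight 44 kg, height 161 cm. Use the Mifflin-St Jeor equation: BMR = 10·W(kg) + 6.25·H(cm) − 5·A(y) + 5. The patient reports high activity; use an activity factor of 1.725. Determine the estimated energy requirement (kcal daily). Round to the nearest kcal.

2288 kcal daily

Mifflin-St Jeor (male): BMR = 10(44) + 6.25(161) − 5(25) + 5 = 440 + 1006.25 − 125 + 5 = 1326.25 kcal/day.
TEE = BMR × activity factor = 1326.25 × 1.725 = 2287.7813 kcal/day.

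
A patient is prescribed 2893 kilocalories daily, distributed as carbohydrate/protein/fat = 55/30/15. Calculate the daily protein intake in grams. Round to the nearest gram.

Protein energy = 30% × 2893 = 867.9 kcal.
At 4 kcal/g: 867.9 ÷ 4 = 216.975 g.

217 g/day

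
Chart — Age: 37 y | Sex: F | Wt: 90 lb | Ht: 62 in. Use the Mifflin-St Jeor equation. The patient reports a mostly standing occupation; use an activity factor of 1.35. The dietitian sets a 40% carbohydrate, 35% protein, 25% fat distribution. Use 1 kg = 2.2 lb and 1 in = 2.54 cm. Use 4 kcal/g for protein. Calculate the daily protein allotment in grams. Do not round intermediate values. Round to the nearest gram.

Convert to metric: weight = 90 ÷ 2.2 = 40.9091 kg; height = 62 × 2.54 = 157.48 cm.
Mifflin-St Jeor (female): BMR = 10(40.9091) + 6.25(157.48) − 5(37) − 161 = 409.0909 + 984.25 − 185 − 161 = 1047.3409 kcal/day.
TEE = 1047.3409 × 1.35 = 1413.9102 kcal/day.
Protein energy = 35% × 1413.9102 = 494.8686 kcal.
Protein = 494.8686 ÷ 4 kcal/g = 123.7171 g.

124 g/day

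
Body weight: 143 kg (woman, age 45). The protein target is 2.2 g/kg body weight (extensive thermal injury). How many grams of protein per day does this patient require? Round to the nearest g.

Protein = 2.2 g/kg × 143 kg = 314.6 g/day.

315 g/day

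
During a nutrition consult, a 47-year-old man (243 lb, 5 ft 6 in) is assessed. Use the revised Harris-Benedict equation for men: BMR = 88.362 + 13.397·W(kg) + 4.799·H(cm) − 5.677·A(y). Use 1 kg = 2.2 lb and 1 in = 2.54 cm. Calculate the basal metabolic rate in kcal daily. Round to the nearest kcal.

2106 kcal daily

Convert to metric: weight = 243 ÷ 2.2 = 110.4545 kg; height = (5×12 + 6) × 2.54 = 66 × 2.54 = 167.64 cm.
Harris-Benedict: BMR = 88.362 + 13.397(110.4545) + 4.799(167.64) − 5.677(47) = 2105.8069 kcal/day.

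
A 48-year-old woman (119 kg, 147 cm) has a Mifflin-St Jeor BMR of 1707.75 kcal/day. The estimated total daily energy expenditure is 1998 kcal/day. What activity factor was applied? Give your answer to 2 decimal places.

Activity factor = TEE ÷ BMR = 1998 ÷ 1707.75 = 1.17.

1.17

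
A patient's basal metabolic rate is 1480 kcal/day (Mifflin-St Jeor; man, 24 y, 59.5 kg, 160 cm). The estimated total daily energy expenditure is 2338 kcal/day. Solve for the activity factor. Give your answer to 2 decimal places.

1.58

Activity factor = TEE ÷ BMR = 2338 ÷ 1480 = 1.58.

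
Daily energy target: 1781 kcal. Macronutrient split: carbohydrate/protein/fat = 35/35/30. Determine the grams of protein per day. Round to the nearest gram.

156 g/day

Protein energy = 35% × 1781 = 623.35 kcal.
At 4 kcal/g: 623.35 ÷ 4 = 155.8375 g.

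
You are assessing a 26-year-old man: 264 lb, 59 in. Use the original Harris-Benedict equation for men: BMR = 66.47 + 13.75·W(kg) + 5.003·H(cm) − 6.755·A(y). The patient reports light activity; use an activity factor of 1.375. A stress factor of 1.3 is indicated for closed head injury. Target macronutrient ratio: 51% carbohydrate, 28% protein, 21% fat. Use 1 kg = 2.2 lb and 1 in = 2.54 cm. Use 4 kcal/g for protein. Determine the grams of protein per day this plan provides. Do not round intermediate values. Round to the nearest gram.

Convert to metric: weight = 264 ÷ 2.2 = 120 kg; height = 59 × 2.54 = 149.86 cm.
Harris-Benedict: BMR = 66.47 + 13.75(120) + 5.003(149.86) − 6.755(26) = 2290.5896 kcal/day.
TEE = 2290.5896 × 1.375 = 3149.5607 kcal/day.
With stress factor 1.3: 3149.5607 × 1.3 = 4094.4289 kcal/day.
Protein energy = 28% × 4094.4289 = 1146.4401 kcal.
Protein = 1146.4401 ÷ 4 kcal/g = 286.61 g.

287 g/day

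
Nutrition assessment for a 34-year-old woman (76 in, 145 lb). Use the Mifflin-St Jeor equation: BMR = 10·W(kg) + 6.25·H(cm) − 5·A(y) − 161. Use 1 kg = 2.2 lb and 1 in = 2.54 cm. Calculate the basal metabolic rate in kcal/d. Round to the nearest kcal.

Convert to metric: weight = 145 ÷ 2.2 = 65.9091 kg; height = 76 × 2.54 = 193.04 cm.
Mifflin-St Jeor (female): BMR = 10(65.9091) + 6.25(193.04) − 5(34) − 161 = 659.0909 + 1206.5 − 170 − 161 = 1534.5909 kcal/day.

1535 kcal/d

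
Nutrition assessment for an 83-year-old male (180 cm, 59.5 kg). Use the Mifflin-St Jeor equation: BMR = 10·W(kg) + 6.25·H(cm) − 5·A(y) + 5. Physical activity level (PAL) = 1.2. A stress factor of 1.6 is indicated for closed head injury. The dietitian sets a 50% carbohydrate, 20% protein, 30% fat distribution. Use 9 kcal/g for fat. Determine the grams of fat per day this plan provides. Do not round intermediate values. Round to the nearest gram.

Mifflin-St Jeor (male): BMR = 10(59.5) + 6.25(180) − 5(83) + 5 = 595 + 1125 − 415 + 5 = 1310 kcal/day.
TEE = 1310 × 1.2 = 1572 kcal/day.
With stress factor 1.6: 1572 × 1.6 = 2515.2 kcal/day.
Fat energy = 30% × 2515.2 = 754.56 kcal.
Fat = 754.56 ÷ 9 kcal/g = 83.84 g.

84 g/day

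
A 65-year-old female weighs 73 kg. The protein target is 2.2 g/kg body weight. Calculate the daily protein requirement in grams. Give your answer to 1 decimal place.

160.6 g/day

Protein = 2.2 g/kg × 73 kg = 160.6 g/day.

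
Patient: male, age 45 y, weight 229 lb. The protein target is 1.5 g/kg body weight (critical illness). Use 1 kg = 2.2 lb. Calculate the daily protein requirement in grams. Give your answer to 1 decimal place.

Weight in kg = 229 ÷ 2.2 = 104.0909 kg.
Protein = 1.5 g/kg × 104.0909 kg = 156.1364 g/day.

156.1 g/day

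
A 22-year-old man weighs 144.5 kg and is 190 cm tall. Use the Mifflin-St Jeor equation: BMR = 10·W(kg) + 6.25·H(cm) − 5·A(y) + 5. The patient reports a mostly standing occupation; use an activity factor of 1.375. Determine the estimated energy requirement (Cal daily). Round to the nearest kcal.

3475 Cal daily

Mifflin-St Jeor (male): BMR = 10(144.5) + 6.25(190) − 5(22) + 5 = 1445 + 1187.5 − 110 + 5 = 2527.5 kcal/day.
TEE = BMR × activity factor = 2527.5 × 1.375 = 3475.3125 kcal/day.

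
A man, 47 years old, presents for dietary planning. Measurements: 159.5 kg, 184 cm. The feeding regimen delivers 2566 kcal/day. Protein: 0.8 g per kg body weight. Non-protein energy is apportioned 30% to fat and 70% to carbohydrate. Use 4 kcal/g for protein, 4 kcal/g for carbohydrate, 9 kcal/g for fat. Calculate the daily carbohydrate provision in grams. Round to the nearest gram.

360 g/day

Protein = 0.8 × 159.5 = 127.6 g → 127.6 × 4 = 510.4 kcal.
Non-protein calories = 2566 − 510.4 = 2055.6 kcal.
Fat: 30% × 2055.6 = 616.68 kcal; carbohydrate: 1438.92 kcal.
Carbohydrate: 1438.92 kcal ÷ 4 kcal/g = 359.73 g.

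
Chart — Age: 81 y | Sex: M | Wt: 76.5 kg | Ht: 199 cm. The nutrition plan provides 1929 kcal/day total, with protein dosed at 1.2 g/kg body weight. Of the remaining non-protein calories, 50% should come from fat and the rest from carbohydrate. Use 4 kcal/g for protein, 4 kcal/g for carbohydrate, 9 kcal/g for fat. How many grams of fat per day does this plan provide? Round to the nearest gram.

Protein = 1.2 × 76.5 = 91.8 g → 91.8 × 4 = 367.2 kcal.
Non-protein calories = 1929 − 367.2 = 1561.8 kcal.
Fat: 50% × 1561.8 = 780.9 kcal; carbohydrate: 780.9 kcal.
Fat: 780.9 kcal ÷ 9 kcal/g = 86.7667 g.

87 g/day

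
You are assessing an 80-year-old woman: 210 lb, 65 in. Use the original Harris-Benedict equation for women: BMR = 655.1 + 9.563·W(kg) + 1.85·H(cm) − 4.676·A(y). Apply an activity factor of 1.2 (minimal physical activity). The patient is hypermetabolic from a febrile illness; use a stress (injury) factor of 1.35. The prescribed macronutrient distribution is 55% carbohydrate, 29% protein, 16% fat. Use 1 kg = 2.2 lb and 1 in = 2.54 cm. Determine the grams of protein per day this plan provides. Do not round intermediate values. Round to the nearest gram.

Convert to metric: weight = 210 ÷ 2.2 = 95.4545 kg; height = 65 × 2.54 = 165.1 cm.
Harris-Benedict: BMR = 655.1 + 9.563(95.4545) + 1.85(165.1) − 4.676(80) = 1499.2868 kcal/day.
TEE = 1499.2868 × 1.2 = 1799.1442 kcal/day.
With stress factor 1.35: 1799.1442 × 1.35 = 2428.8446 kcal/day.
Protein energy = 29% × 2428.8446 = 704.3649 kcal.
Protein = 704.3649 ÷ 4 kcal/g = 176.0912 g.

176 g/day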